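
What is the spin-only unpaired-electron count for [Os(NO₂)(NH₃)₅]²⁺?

Ligand charges: each nitro (N-bound nitrite) is −1; ammonia is neutral. With an overall charge of +2 the osmium centre must be in the +3 oxidation state.
Os sits in group 8, so the d-electron count is 8 − 3 = 5.
The spin state decides the count: a 5d ion has a large Δₒ and is invariably low-spin.
An octahedral low-spin d⁵ ion is t₂g⁵e_g⁰, giving 1 unpaired electron.

1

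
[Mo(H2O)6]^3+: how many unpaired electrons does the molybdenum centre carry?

3 unpaired electrons

Water is neutral; balancing the +3 overall charge requires Mo(III).
Mo sits in group 6, so the d-electron count is 6 − 3 = 3.
In an octahedral field the d³ configuration is t₂g³e_g⁰ (only one arrangement possible), giving 3 unpaired electrons.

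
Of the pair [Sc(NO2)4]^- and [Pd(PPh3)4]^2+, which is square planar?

[Pd(PPh3)4]^2+

For [Sc(NO2)4]^-: Ligand charges: each nitro (N-bound nitrite) is −1. With an overall charge of −1 the scandium centre must be in the +3 oxidation state. Scandium is a group-3 element; Sc(III) is therefore d⁰. A d⁰ ion has no crystal-field stabilisation preference between square planar and tetrahedral, so four ligands adopt the sterically favoured tetrahedral geometry. → tetrahedral.
For [Pd(PPh3)4]^2+: Summing ligand charges against the +2 overall charge gives an oxidation state of +2 for palladium. Group 10 minus oxidation state 2 gives a d⁸ configuration. A 4d d⁸ ion has a large crystal-field splitting; square planar leaves the high-energy d_{x²−y²} orbital empty and maximises CFSE. → square planar.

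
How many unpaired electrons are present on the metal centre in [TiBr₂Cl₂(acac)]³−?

Ligand charges: each bromide is −1; each chloride is −1; each acetylacetonate is −1. With an overall charge of −3 the titanium centre must be in the +2 oxidation state.
Group 4 minus oxidation state 2 gives a d² configuration.
Counting donor atoms: 2×bromide (monodentate) → 2 donors; 2×chloride (monodentate) → 2 donors; 1×acetylacetonate (bidentate) → 2 donors. Coordination number = 6.
In an octahedral field the d² configuration is t₂g²e_g⁰ (only one arrangement possible), giving 2 unpaired electrons.

2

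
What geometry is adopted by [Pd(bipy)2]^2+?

square planar

2,2′-bipyridine is neutral; balancing the +2 overall charge requires Pd(II).
Pd sits in group 10, so the d-electron count is 10 − 2 = 8.
Counting donor atoms: 2×2,2′-bipyridine (bidentate) → 4 donors. Coordination number = 4.
A 4d d⁸ ion has a large crystal-field splitting; square planar leaves the high-energy d_{x²−y²} orbital empty and maximises CFSE.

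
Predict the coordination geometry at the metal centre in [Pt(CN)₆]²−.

Each cyanide is −1; balancing the −2 overall charge requires Pt(IV).
Group 10 minus oxidation state 4 gives a d⁶ configuration.
Coordination number: 6.
Six donors around a single metal centre give an octahedral coordination sphere.

octahedral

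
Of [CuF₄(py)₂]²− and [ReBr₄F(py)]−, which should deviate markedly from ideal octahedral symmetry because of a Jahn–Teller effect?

[CuF₄(py)₂]²−

[CuF₄(py)₂]²−: Each fluoride is −1; pyridine is neutral; balancing the −2 overall charge requires Cu(II). Copper is a group-11 element; Cu(II) is therefore d⁹. The t₂g⁶e_g³ configuration has an unevenly filled e_g set; the Jahn–Teller theorem predicts a tetragonal distortion (typically axial elongation) to lift the degeneracy.
[ReBr₄F(py)]−: Ligand charges: each bromide is −1; each fluoride is −1; pyridine is neutral. With an overall charge of −1 the rhenium centre must be in the +4 oxidation state. Re sits in group 7, so the d-electron count is 7 − 4 = 3. The d³ configuration leaves the e_g set evenly filled (or empty) — no strong Jahn–Teller driving force.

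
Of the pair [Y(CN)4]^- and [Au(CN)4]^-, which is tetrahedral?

For [Y(CN)4]^-: Each cyanide is −1; balancing the −1 overall charge requires Y(III). Y sits in group 3, so the d-electron count is 3 − 3 = 0. A d⁰ ion has no crystal-field stabilisation preference between square planar and tetrahedral, so four ligands adopt the sterically favoured tetrahedral geometry. → tetrahedral.
For [Au(CN)4]^-: Each cyanide is −1; balancing the −1 overall charge requires Au(III). Gold is a group-11 element; Au(III) is therefore d⁸. A 5d d⁸ ion has a large crystal-field splitting; square planar leaves the high-energy d_{x²−y²} orbital empty and maximises CFSE. → square planar.

[Y(CN)4]^-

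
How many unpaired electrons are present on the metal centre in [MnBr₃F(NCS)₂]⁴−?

Summing ligand charges against the −4 overall charge gives an oxidation state of +2 for manganese.
Mn sits in group 7, so the d-electron count is 7 − 2 = 5.
The spin state decides the count: Bromide, fluoride, and isothiocyanate are weak-field ligands for a first-row metal, so the complex is high-spin.
An octahedral high-spin d⁵ ion is t₂g³e_g², giving 5 unpaired electrons.

5 unpaired electrons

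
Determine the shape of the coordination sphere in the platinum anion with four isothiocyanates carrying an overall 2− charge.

square planar

Summing ligand charges against the −2 overall charge gives an oxidation state of +2 for platinum.
Platinum is a group-10 element; Pt(II) is therefore d⁸.
With 4 monodentate ligands the coordination number is 4.
A 5d d⁸ ion has a large crystal-field splitting; square planar leaves the high-energy d_{x²−y²} orbital empty and maximises CFSE.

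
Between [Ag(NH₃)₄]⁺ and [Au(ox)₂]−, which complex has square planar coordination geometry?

[Au(ox)₂]−

For [Ag(NH₃)₄]⁺: Ammonia is neutral; balancing the +1 overall charge requires Ag(I). Ag sits in group 11, so the d-electron count is 11 − 1 = 10. A d¹⁰ ion has no crystal-field stabilisation preference between square planar and tetrahedral, so four ligands adopt the sterically favoured tetrahedral geometry. → tetrahedral.
For [Au(ox)₂]−: Each oxalate is −2; balancing the −1 overall charge requires Au(III). Gold is a group-11 element; Au(III) is therefore d⁸. A 5d d⁸ ion has a large crystal-field splitting; square planar leaves the high-energy d_{x²−y²} orbital empty and maximises CFSE. → square planar.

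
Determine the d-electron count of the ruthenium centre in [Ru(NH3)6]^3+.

Ligand charges: ammonia is neutral. With an overall charge of +3 the ruthenium centre must be in the +3 oxidation state.
Ruthenium is a group-8 element; Ru(III) is therefore d⁵.

d5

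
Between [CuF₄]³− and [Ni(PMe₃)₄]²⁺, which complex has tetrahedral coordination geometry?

[CuF₄]³−

For [CuF₄]³−: Each fluoride is −1; balancing the −3 overall charge requires Cu(I). Group 11 minus oxidation state 1 gives a d¹⁰ configuration. A d¹⁰ ion has no crystal-field stabilisation preference between square planar and tetrahedral, so four ligands adopt the sterically favoured tetrahedral geometry. → tetrahedral.
For [Ni(PMe₃)₄]²⁺: Ligand charges: trimethylphosphine is neutral. With an overall charge of +2 the nickel centre must be in the +2 oxidation state. Group 10 minus oxidation state 2 gives a d⁸ configuration. Trimethylphosphine is a strong-field ligand (high in the spectrochemical series). A 3d d⁸ ion with strong-field ligands gains enough CFSE to favour square planar over tetrahedral. → square planar.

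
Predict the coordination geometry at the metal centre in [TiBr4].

Summing ligand charges against the 0 overall charge gives an oxidation state of +4 for titanium.
Group 4 minus oxidation state 4 gives a d⁰ configuration.
With 4 monodentate ligands the coordination number is 4.
A d⁰ ion has no crystal-field stabilisation preference between square planar and tetrahedral, so four ligands adopt the sterically favoured tetrahedral geometry.

tetrahedral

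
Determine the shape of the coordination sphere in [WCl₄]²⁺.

tetrahedral

Ligand charges: each chloride is −1. With an overall charge of +2 the tungsten centre must be in the +6 oxidation state.
Group 6 minus oxidation state 6 gives a d⁰ configuration.
Coordination number: 4.
A d⁰ ion has no crystal-field stabilisation preference between square planar and tetrahedral, so four ligands adopt the sterically favoured tetrahedral geometry.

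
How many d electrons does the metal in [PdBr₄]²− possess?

d8

Each bromide is −1; balancing the −2 overall charge requires Pd(II).
Group 10 minus oxidation state 2 gives a d⁸ configuration.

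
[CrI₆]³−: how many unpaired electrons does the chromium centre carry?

3 unpaired electrons

Each iodide is −1; balancing the −3 overall charge requires Cr(III).
Chromium is a group-6 element; Cr(III) is therefore d³.
In an octahedral field the d³ configuration is t₂g³e_g⁰ (only one arrangement possible), giving 3 unpaired electrons.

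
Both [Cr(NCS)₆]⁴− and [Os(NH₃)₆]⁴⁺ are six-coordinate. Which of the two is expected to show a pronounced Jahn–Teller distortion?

[Cr(NCS)₆]⁴−: Each isothiocyanate is −1; balancing the −4 overall charge requires Cr(II). Chromium is a group-6 element; Cr(II) is therefore d⁴. Isothiocyanate is a weak-field ligand for a first-row metal, so the complex is high-spin. The t₂g³e_g¹ (high-spin) configuration has an unevenly filled e_g set; the Jahn–Teller theorem predicts a tetragonal distortion (typically axial elongation) to lift the degeneracy.
[Os(NH₃)₆]⁴⁺: Summing ligand charges against the +4 overall charge gives an oxidation state of +4 for osmium. Os sits in group 8, so the d-electron count is 8 − 4 = 4. A 5d ion has a large Δₒ and is invariably low-spin. The d⁴ configuration leaves the e_g set evenly filled (or empty) — no strong Jahn–Teller driving force.

[Cr(NCS)₆]⁴−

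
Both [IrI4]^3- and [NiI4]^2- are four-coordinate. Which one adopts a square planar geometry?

For [IrI4]^3-: Summing ligand charges against the −3 overall charge gives an oxidation state of +1 for iridium. Iridium is a group-9 element; Ir(I) is therefore d⁸. A 5d d⁸ ion has a large crystal-field splitting; square planar leaves the high-energy d_{x²−y²} orbital empty and maximises CFSE. → square planar.
For [NiI4]^2-: Ligand charges: each iodide is −1. With an overall charge of −2 the nickel centre must be in the +2 oxidation state. Ni sits in group 10, so the d-electron count is 10 − 2 = 8. Iodide is a weak-field ligand. With weak-field ligands the CFSE gain from square planar is small, so a 3d d⁸ ion takes the sterically preferred tetrahedral geometry. → tetrahedral.

[IrI4]^3-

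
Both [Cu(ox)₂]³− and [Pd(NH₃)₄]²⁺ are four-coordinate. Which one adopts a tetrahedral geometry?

For [Cu(ox)₂]³−: Each oxalate is −2; balancing the −3 overall charge requires Cu(I). Group 11 minus oxidation state 1 gives a d¹⁰ configuration. A d¹⁰ ion has no crystal-field stabilisation preference between square planar and tetrahedral, so four ligands adopt the sterically favoured tetrahedral geometry. → tetrahedral.
For [Pd(NH₃)₄]²⁺: Summing ligand charges against the +2 overall charge gives an oxidation state of +2 for palladium. Group 10 minus oxidation state 2 gives a d⁸ configuration. A 4d d⁸ ion has a large crystal-field splitting; square planar leaves the high-energy d_{x²−y²} orbital empty and maximises CFSE. → square planar.

[Cu(ox)₂]³−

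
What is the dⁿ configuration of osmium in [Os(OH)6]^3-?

Ligand charges: each hydroxide is −1. With an overall charge of −3 the osmium centre must be in the +3 oxidation state.
Os sits in group 8, so the d-electron count is 8 − 3 = 5.

d⁵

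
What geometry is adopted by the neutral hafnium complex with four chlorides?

Ligand charges: each chloride is −1. With an overall charge of 0 the hafnium centre must be in the +4 oxidation state.
Hf sits in group 4, so the d-electron count is 4 − 4 = 0.
Coordination number: 4.
A d⁰ ion has no crystal-field stabilisation preference between square planar and tetrahedral, so four ligands adopt the sterically favoured tetrahedral geometry.

tetrahedral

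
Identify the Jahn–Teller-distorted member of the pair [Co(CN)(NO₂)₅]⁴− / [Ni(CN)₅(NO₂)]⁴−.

[Co(CN)(NO₂)₅]⁴−

[Co(CN)(NO₂)₅]⁴−: Each cyanide is −1; each nitro (N-bound nitrite) is −1; balancing the −4 overall charge requires Co(II). Cobalt is a group-9 element; Co(II) is therefore d⁷. Cyanide and nitro (N-bound nitrite) are strong-field ligands (high in the spectrochemical series) for a first-row metal, so the complex is low-spin. The t₂g⁶e_g¹ (low-spin) configuration has an unevenly filled e_g set; the Jahn–Teller theorem predicts a tetragonal distortion (typically axial elongation) to lift the degeneracy.
[Ni(CN)₅(NO₂)]⁴−: Summing ligand charges against the −4 overall charge gives an oxidation state of +2 for nickel. Group 10 minus oxidation state 2 gives a d⁸ configuration. The d⁸ configuration leaves the e_g set evenly filled (or empty) — no strong Jahn–Teller driving force.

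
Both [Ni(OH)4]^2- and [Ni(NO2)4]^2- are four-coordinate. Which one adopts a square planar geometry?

[Ni(NO2)4]^2-

For [Ni(OH)4]^2-: Summing ligand charges against the −2 overall charge gives an oxidation state of +2 for nickel. Ni sits in group 10, so the d-electron count is 10 − 2 = 8. Hydroxide is a weak-field ligand. With weak-field ligands the CFSE gain from square planar is small, so a 3d d⁸ ion takes the sterically preferred tetrahedral geometry. → tetrahedral.
For [Ni(NO2)4]^2-: Ligand charges: each nitro (N-bound nitrite) is −1. With an overall charge of −2 the nickel centre must be in the +2 oxidation state. Group 10 minus oxidation state 2 gives a d⁸ configuration. Nitro (N-bound nitrite) is a strong-field ligand (high in the spectrochemical series). A 3d d⁸ ion with strong-field ligands gains enough CFSE to favour square planar over tetrahedral. → square planar.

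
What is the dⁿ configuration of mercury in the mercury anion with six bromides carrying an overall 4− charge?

d10

Ligand charges: each bromide is −1. With an overall charge of −4 the mercury centre must be in the +2 oxidation state.
Mercury is a group-12 element; Hg(II) is therefore d¹⁰.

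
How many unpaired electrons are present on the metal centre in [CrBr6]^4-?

4

Each bromide is −1; balancing the −4 overall charge requires Cr(II).
Cr sits in group 6, so the d-electron count is 6 − 2 = 4.
The spin state decides the count: Bromide is a weak-field ligand for a first-row metal, so the complex is high-spin.
An octahedral high-spin d⁴ ion is t₂g³e_g¹, giving 4 unpaired electrons.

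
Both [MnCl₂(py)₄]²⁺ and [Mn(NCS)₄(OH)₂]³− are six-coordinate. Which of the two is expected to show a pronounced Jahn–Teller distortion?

[MnCl₂(py)₄]²⁺: Summing ligand charges against the +2 overall charge gives an oxidation state of +4 for manganese. Group 7 minus oxidation state 4 gives a d³ configuration. The d³ configuration leaves the e_g set evenly filled (or empty) — no strong Jahn–Teller driving force.
[Mn(NCS)₄(OH)₂]³−: Summing ligand charges against the −3 overall charge gives an oxidation state of +3 for manganese. Manganese is a group-7 element; Mn(III) is therefore d⁴. Hydroxide and isothiocyanate are weak-field ligands for a first-row metal, so the complex is high-spin. The t₂g³e_g¹ (high-spin) configuration has an unevenly filled e_g set; the Jahn–Teller theorem predicts a tetragonal distortion (typically axial elongation) to lift the degeneracy.

[Mn(NCS)₄(OH)₂]³−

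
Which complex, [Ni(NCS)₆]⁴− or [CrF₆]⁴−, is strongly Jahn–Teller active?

[Ni(NCS)₆]⁴−: Summing ligand charges against the −4 overall charge gives an oxidation state of +2 for nickel. Group 10 minus oxidation state 2 gives a d⁸ configuration. The d⁸ configuration leaves the e_g set evenly filled (or empty) — no strong Jahn–Teller driving force.
[CrF₆]⁴−: Each fluoride is −1; balancing the −4 overall charge requires Cr(II). Group 6 minus oxidation state 2 gives a d⁴ configuration. Fluoride is a weak-field ligand for a first-row metal, so the complex is high-spin. The t₂g³e_g¹ (high-spin) configuration has an unevenly filled e_g set; the Jahn–Teller theorem predicts a tetragonal distortion (typically axial elongation) to lift the degeneracy.

[CrF₆]⁴−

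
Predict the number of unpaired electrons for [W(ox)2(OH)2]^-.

1 unpaired electron

Ligand charges: each oxalate is −2; each hydroxide is −1. With an overall charge of −1 the tungsten centre must be in the +5 oxidation state.
Tungsten is a group-6 element; W(V) is therefore d¹.
Counting donor atoms: 2×oxalate (bidentate) → 4 donors; 2×hydroxide (monodentate) → 2 donors. Coordination number = 6.
In an octahedral field the d¹ configuration is t₂g¹e_g⁰ (only one arrangement possible), giving 1 unpaired electron.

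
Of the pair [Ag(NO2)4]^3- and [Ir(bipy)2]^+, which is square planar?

For [Ag(NO2)4]^3-: Summing ligand charges against the −3 overall charge gives an oxidation state of +1 for silver. Silver is a group-11 element; Ag(I) is therefore d¹⁰. A d¹⁰ ion has no crystal-field stabilisation preference between square planar and tetrahedral, so four ligands adopt the sterically favoured tetrahedral geometry. → tetrahedral.
For [Ir(bipy)2]^+: Summing ligand charges against the +1 overall charge gives an oxidation state of +1 for iridium. Iridium is a group-9 element; Ir(I) is therefore d⁸. A 5d d⁸ ion has a large crystal-field splitting; square planar leaves the high-energy d_{x²−y²} orbital empty and maximises CFSE. → square planar.

[Ir(bipy)2]^+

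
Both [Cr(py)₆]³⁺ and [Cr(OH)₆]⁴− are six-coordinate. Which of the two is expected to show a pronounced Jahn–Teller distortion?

[Cr(py)₆]³⁺: Ligand charges: pyridine is neutral. With an overall charge of +3 the chromium centre must be in the +3 oxidation state. Chromium is a group-6 element; Cr(III) is therefore d³. The d³ configuration leaves the e_g set evenly filled (or empty) — no strong Jahn–Teller driving force.
[Cr(OH)₆]⁴−: Summing ligand charges against the −4 overall charge gives an oxidation state of +2 for chromium. Chromium is a group-6 element; Cr(II) is therefore d⁴. Hydroxide is a weak-field ligand for a first-row metal, so the complex is high-spin. The t₂g³e_g¹ (high-spin) configuration has an unevenly filled e_g set; the Jahn–Teller theorem predicts a tetragonal distortion (typically axial elongation) to lift the degeneracy.

[Cr(OH)₆]⁴−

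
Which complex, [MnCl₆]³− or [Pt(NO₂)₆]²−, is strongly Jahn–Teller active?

[MnCl₆]³−: Summing ligand charges against the −3 overall charge gives an oxidation state of +3 for manganese. Manganese is a group-7 element; Mn(III) is therefore d⁴. Chloride is a weak-field ligand for a first-row metal, so the complex is high-spin. The t₂g³e_g¹ (high-spin) configuration has an unevenly filled e_g set; the Jahn–Teller theorem predicts a tetragonal distortion (typically axial elongation) to lift the degeneracy.
[Pt(NO₂)₆]²−: Ligand charges: each nitro (N-bound nitrite) is −1. With an overall charge of −2 the platinum centre must be in the +4 oxidation state. Pt sits in group 10, so the d-electron count is 10 − 4 = 6. A 5d ion has a large Δₒ and is invariably low-spin. The d⁶ configuration leaves the e_g set evenly filled (or empty) — no strong Jahn–Teller driving force.

[MnCl₆]³−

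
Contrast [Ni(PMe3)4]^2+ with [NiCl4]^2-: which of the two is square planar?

[Ni(PMe3)4]^2+

For [Ni(PMe3)4]^2+: Trimethylphosphine is neutral; balancing the +2 overall charge requires Ni(II). Group 10 minus oxidation state 2 gives a d⁸ configuration. Trimethylphosphine is a strong-field ligand (high in the spectrochemical series). A 3d d⁸ ion with strong-field ligands gains enough CFSE to favour square planar over tetrahedral. → square planar.
For [NiCl4]^2-: Summing ligand charges against the −2 overall charge gives an oxidation state of +2 for nickel. Ni sits in group 10, so the d-electron count is 10 − 2 = 8. Chloride is a weak-field ligand. With weak-field ligands the CFSE gain from square planar is small, so a 3d d⁸ ion takes the sterically preferred tetrahedral geometry. → tetrahedral.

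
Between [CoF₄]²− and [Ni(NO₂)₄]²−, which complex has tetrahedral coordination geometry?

For [CoF₄]²−: Summing ligand charges against the −2 overall charge gives an oxidation state of +2 for cobalt. Group 9 minus oxidation state 2 gives a d⁷ configuration. For a high-spin 3d d⁷ ion with weak-field ligands the small Δₜ gives little square-planar CFSE advantage, so four ligands adopt the sterically favoured tetrahedral geometry. → tetrahedral.
For [Ni(NO₂)₄]²−: Ligand charges: each nitro (N-bound nitrite) is −1. With an overall charge of −2 the nickel centre must be in the +2 oxidation state. Nickel is a group-10 element; Ni(II) is therefore d⁸. Nitro (N-bound nitrite) is a strong-field ligand (high in the spectrochemical series). A 3d d⁸ ion with strong-field ligands gains enough CFSE to favour square planar over tetrahedral. → square planar.

[CoF₄]²−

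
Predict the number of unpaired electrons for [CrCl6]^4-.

Each chloride is −1; balancing the −4 overall charge requires Cr(II).
Cr sits in group 6, so the d-electron count is 6 − 2 = 4.
The spin state decides the count: Chloride is a weak-field ligand for a first-row metal, so the complex is high-spin.
An octahedral high-spin d⁴ ion is t₂g³e_g¹, giving 4 unpaired electrons.

4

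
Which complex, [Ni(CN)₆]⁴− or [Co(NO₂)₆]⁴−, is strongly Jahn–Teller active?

[Ni(CN)₆]⁴−: Ligand charges: each cyanide is −1. With an overall charge of −4 the nickel centre must be in the +2 oxidation state. Ni sits in group 10, so the d-electron count is 10 − 2 = 8. The d⁸ configuration leaves the e_g set evenly filled (or empty) — no strong Jahn–Teller driving force.
[Co(NO₂)₆]⁴−: Ligand charges: each nitro (N-bound nitrite) is −1. With an overall charge of −4 the cobalt centre must be in the +2 oxidation state. Co sits in group 9, so the d-electron count is 9 − 2 = 7. Nitro (N-bound nitrite) is a strong-field ligand (high in the spectrochemical series) for a first-row metal, so the complex is low-spin. The t₂g⁶e_g¹ (low-spin) configuration has an unevenly filled e_g set; the Jahn–Teller theorem predicts a tetragonal distortion (typically axial elongation) to lift the degeneracy.

[Co(NO₂)₆]⁴−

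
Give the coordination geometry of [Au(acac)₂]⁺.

square planar

Summing ligand charges against the +1 overall charge gives an oxidation state of +3 for gold.
Gold is a group-11 element; Au(III) is therefore d⁸.
Counting donor atoms: 2×acetylacetonate (bidentate) → 4 donors. Coordination number = 4.
A 5d d⁸ ion has a large crystal-field splitting; square planar leaves the high-energy d_{x²−y²} orbital empty and maximises CFSE.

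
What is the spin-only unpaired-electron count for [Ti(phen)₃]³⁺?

Ligand charges: 1,10-phenanthroline is neutral. With an overall charge of +3 the titanium centre must be in the +3 oxidation state.
Group 4 minus oxidation state 3 gives a d¹ configuration.
Counting donor atoms: 3×1,10-phenanthroline (bidentate) → 6 donors. Coordination number = 6.
In an octahedral field the d¹ configuration is t₂g¹e_g⁰ (only one arrangement possible), giving 1 unpaired electron.

1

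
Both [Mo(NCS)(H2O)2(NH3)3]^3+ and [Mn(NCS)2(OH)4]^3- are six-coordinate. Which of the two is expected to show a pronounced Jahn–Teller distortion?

[Mn(NCS)2(OH)4]^3-

[Mo(NCS)(H2O)2(NH3)3]^3+: Ligand charges: each isothiocyanate is −1; water is neutral; ammonia is neutral. With an overall charge of +3 the molybdenum centre must be in the +4 oxidation state. Molybdenum is a group-6 element; Mo(IV) is therefore d². The d² configuration leaves the e_g set evenly filled (or empty) — no strong Jahn–Teller driving force.
[Mn(NCS)2(OH)4]^3-: Ligand charges: each isothiocyanate is −1; each hydroxide is −1. With an overall charge of −3 the manganese centre must be in the +3 oxidation state. Group 7 minus oxidation state 3 gives a d⁴ configuration. Hydroxide and isothiocyanate are weak-field ligands for a first-row metal, so the complex is high-spin. The t₂g³e_g¹ (high-spin) configuration has an unevenly filled e_g set; the Jahn–Teller theorem predicts a tetragonal distortion (typically axial elongation) to lift the degeneracy.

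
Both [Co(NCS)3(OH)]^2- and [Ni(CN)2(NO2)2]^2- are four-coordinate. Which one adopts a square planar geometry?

[Ni(CN)2(NO2)2]^2-

For [Co(NCS)3(OH)]^2-: Each isothiocyanate is −1; each hydroxide is −1; balancing the −2 overall charge requires Co(II). Co sits in group 9, so the d-electron count is 9 − 2 = 7. For a high-spin 3d d⁷ ion with weak-field ligands the small Δₜ gives little square-planar CFSE advantage, so four ligands adopt the sterically favoured tetrahedral geometry. → tetrahedral.
For [Ni(CN)2(NO2)2]^2-: Ligand charges: each cyanide is −1; each nitro (N-bound nitrite) is −1. With an overall charge of −2 the nickel centre must be in the +2 oxidation state. Ni sits in group 10, so the d-electron count is 10 − 2 = 8. Cyanide and nitro (N-bound nitrite) are strong-field ligands (high in the spectrochemical series). A 3d d⁸ ion with strong-field ligands gains enough CFSE to favour square planar over tetrahedral. → square planar.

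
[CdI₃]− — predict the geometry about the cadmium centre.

Each iodide is −1; balancing the −1 overall charge requires Cd(II).
Cadmium is a group-12 element; Cd(II) is therefore d¹⁰.
With 3 monodentate ligands the coordination number is 3.
Three ligands around a d¹⁰ centre minimise repulsion in a trigonal-planar arrangement.

trigonal planar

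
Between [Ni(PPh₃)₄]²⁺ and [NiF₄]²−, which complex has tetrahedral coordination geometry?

For [Ni(PPh₃)₄]²⁺: Triphenylphosphine is neutral; balancing the +2 overall charge requires Ni(II). Nickel is a group-10 element; Ni(II) is therefore d⁸. Triphenylphosphine is a strong-field ligand (high in the spectrochemical series). A 3d d⁸ ion with strong-field ligands gains enough CFSE to favour square planar over tetrahedral. → square planar.
For [NiF₄]²−: Summing ligand charges against the −2 overall charge gives an oxidation state of +2 for nickel. Ni sits in group 10, so the d-electron count is 10 − 2 = 8. Fluoride is a weak-field ligand. With weak-field ligands the CFSE gain from square planar is small, so a 3d d⁸ ion takes the sterically preferred tetrahedral geometry. → tetrahedral.

[NiF₄]²−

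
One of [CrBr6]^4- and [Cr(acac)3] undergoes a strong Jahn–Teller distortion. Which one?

[CrBr6]^4-: Ligand charges: each bromide is −1. With an overall charge of −4 the chromium centre must be in the +2 oxidation state. Cr sits in group 6, so the d-electron count is 6 − 2 = 4. Bromide is a weak-field ligand for a first-row metal, so the complex is high-spin. The t₂g³e_g¹ (high-spin) configuration has an unevenly filled e_g set; the Jahn–Teller theorem predicts a tetragonal distortion (typically axial elongation) to lift the degeneracy.
[Cr(acac)3]: Ligand charges: each acetylacetonate is −1. With an overall charge of 0 the chromium centre must be in the +3 oxidation state. Group 6 minus oxidation state 3 gives a d³ configuration. The d³ configuration leaves the e_g set evenly filled (or empty) — no strong Jahn–Teller driving force.

[CrBr6]^4-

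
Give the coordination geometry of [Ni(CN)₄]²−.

square planar

Summing ligand charges against the −2 overall charge gives an oxidation state of +2 for nickel.
Nickel is a group-10 element; Ni(II) is therefore d⁸.
Coordination number: 4.
Cyanide is a strong-field ligand (high in the spectrochemical series).
A 3d d⁸ ion with strong-field ligands gains enough CFSE to favour square planar over tetrahedral.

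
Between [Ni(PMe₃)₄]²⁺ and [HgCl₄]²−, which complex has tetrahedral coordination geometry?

For [Ni(PMe₃)₄]²⁺: Summing ligand charges against the +2 overall charge gives an oxidation state of +2 for nickel. Ni sits in group 10, so the d-electron count is 10 − 2 = 8. Trimethylphosphine is a strong-field ligand (high in the spectrochemical series). A 3d d⁸ ion with strong-field ligands gains enough CFSE to favour square planar over tetrahedral. → square planar.
For [HgCl₄]²−: Ligand charges: each chloride is −1. With an overall charge of −2 the mercury centre must be in the +2 oxidation state. Mercury is a group-12 element; Hg(II) is therefore d¹⁰. A d¹⁰ ion has no crystal-field stabilisation preference between square planar and tetrahedral, so four ligands adopt the sterically favoured tetrahedral geometry. → tetrahedral.

[HgCl₄]²−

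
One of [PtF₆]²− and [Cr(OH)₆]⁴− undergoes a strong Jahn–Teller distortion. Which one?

[PtF₆]²−: Each fluoride is −1; balancing the −2 overall charge requires Pt(IV). Group 10 minus oxidation state 4 gives a d⁶ configuration. A 5d ion has a large Δₒ and is invariably low-spin. The d⁶ configuration leaves the e_g set evenly filled (or empty) — no strong Jahn–Teller driving force.
[Cr(OH)₆]⁴−: Summing ligand charges against the −4 overall charge gives an oxidation state of +2 for chromium. Chromium is a group-6 element; Cr(II) is therefore d⁴. Hydroxide is a weak-field ligand for a first-row metal, so the complex is high-spin. The t₂g³e_g¹ (high-spin) configuration has an unevenly filled e_g set; the Jahn–Teller theorem predicts a tetragonal distortion (typically axial elongation) to lift the degeneracy.

[Cr(OH)₆]⁴−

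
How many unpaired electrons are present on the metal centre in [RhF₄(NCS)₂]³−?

0 unpaired electrons

Summing ligand charges against the −3 overall charge gives an oxidation state of +3 for rhodium.
Group 9 minus oxidation state 3 gives a d⁶ configuration.
The spin state decides the count: a 4d ion has a large Δₒ and is invariably low-spin.
An octahedral low-spin d⁶ ion is t₂g⁶e_g⁰, giving 0 unpaired electrons.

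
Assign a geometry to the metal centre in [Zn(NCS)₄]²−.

Ligand charges: each isothiocyanate is −1. With an overall charge of −2 the zinc centre must be in the +2 oxidation state.
Zn sits in group 12, so the d-electron count is 12 − 2 = 10.
With 4 monodentate ligands the coordination number is 4.
A d¹⁰ ion has no crystal-field stabilisation preference between square planar and tetrahedral, so four ligands adopt the sterically favoured tetrahedral geometry.

tetrahedral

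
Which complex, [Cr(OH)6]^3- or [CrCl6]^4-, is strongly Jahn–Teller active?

[CrCl6]^4-

[Cr(OH)6]^3-: Summing ligand charges against the −3 overall charge gives an oxidation state of +3 for chromium. Group 6 minus oxidation state 3 gives a d³ configuration. The d³ configuration leaves the e_g set evenly filled (or empty) — no strong Jahn–Teller driving force.
[CrCl6]^4-: Summing ligand charges against the −4 overall charge gives an oxidation state of +2 for chromium. Chromium is a group-6 element; Cr(II) is therefore d⁴. Chloride is a weak-field ligand for a first-row metal, so the complex is high-spin. The t₂g³e_g¹ (high-spin) configuration has an unevenly filled e_g set; the Jahn–Teller theorem predicts a tetragonal distortion (typically axial elongation) to lift the degeneracy.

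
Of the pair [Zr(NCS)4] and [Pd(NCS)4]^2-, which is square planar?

For [Zr(NCS)4]: Ligand charges: each isothiocyanate is −1. With an overall charge of 0 the zirconium centre must be in the +4 oxidation state. Zr sits in group 4, so the d-electron count is 4 − 4 = 0. A d⁰ ion has no crystal-field stabilisation preference between square planar and tetrahedral, so four ligands adopt the sterically favoured tetrahedral geometry. → tetrahedral.
For [Pd(NCS)4]^2-: Each isothiocyanate is −1; balancing the −2 overall charge requires Pd(II). Palladium is a group-10 element; Pd(II) is therefore d⁸. A 4d d⁸ ion has a large crystal-field splitting; square planar leaves the high-energy d_{x²−y²} orbital empty and maximises CFSE. → square planar.

[Pd(NCS)4]^2-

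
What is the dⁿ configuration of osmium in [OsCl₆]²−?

d4

Summing ligand charges against the −2 overall charge gives an oxidation state of +4 for osmium.
Group 8 minus oxidation state 4 gives a d⁴ configuration.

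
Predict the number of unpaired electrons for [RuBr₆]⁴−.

0 unpaired electrons

Ligand charges: each bromide is −1. With an overall charge of −4 the ruthenium centre must be in the +2 oxidation state.
Ru sits in group 8, so the d-electron count is 8 − 2 = 6.
The spin state decides the count: a 4d ion has a large Δₒ and is invariably low-spin.
An octahedral low-spin d⁶ ion is t₂g⁶e_g⁰, giving 0 unpaired electrons.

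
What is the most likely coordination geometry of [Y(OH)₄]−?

tetrahedral

Summing ligand charges against the −1 overall charge gives an oxidation state of +3 for yttrium.
Y sits in group 3, so the d-electron count is 3 − 3 = 0.
Coordination number: 4.
A d⁰ ion has no crystal-field stabilisation preference between square planar and tetrahedral, so four ligands adopt the sterically favoured tetrahedral geometry.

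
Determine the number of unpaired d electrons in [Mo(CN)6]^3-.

Summing ligand charges against the −3 overall charge gives an oxidation state of +3 for molybdenum.
Molybdenum is a group-6 element; Mo(III) is therefore d³.
In an octahedral field the d³ configuration is t₂g³e_g⁰ (only one arrangement possible), giving 3 unpaired electrons.

3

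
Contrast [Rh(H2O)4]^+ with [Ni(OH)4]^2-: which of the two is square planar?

[Rh(H2O)4]^+

For [Rh(H2O)4]^+: Summing ligand charges against the +1 overall charge gives an oxidation state of +1 for rhodium. Rh sits in group 9, so the d-electron count is 9 − 1 = 8. A 4d d⁸ ion has a large crystal-field splitting; square planar leaves the high-energy d_{x²−y²} orbital empty and maximises CFSE. → square planar.
For [Ni(OH)4]^2-: Summing ligand charges against the −2 overall charge gives an oxidation state of +2 for nickel. Group 10 minus oxidation state 2 gives a d⁸ configuration. Hydroxide is a weak-field ligand. With weak-field ligands the CFSE gain from square planar is small, so a 3d d⁸ ion takes the sterically preferred tetrahedral geometry. → tetrahedral.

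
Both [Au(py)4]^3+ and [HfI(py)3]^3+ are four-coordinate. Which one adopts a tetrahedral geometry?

For [Au(py)4]^3+: Pyridine is neutral; balancing the +3 overall charge requires Au(III). Gold is a group-11 element; Au(III) is therefore d⁸. A 5d d⁸ ion has a large crystal-field splitting; square planar leaves the high-energy d_{x²−y²} orbital empty and maximises CFSE. → square planar.
For [HfI(py)3]^3+: Each iodide is −1; pyridine is neutral; balancing the +3 overall charge requires Hf(IV). Hafnium is a group-4 element; Hf(IV) is therefore d⁰. A d⁰ ion has no crystal-field stabilisation preference between square planar and tetrahedral, so four ligands adopt the sterically favoured tetrahedral geometry. → tetrahedral.

[HfI(py)3]^3+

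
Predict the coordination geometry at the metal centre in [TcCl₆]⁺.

octahedral

Each chloride is −1; balancing the +1 overall charge requires Tc(VII).
Tc sits in group 7, so the d-electron count is 7 − 7 = 0.
Coordination number: 6.
Six donors around a single metal centre give an octahedral coordination sphere.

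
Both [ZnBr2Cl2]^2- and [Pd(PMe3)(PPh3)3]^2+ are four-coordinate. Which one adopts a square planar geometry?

[Pd(PMe3)(PPh3)3]^2+

For [ZnBr2Cl2]^2-: Summing ligand charges against the −2 overall charge gives an oxidation state of +2 for zinc. Zinc is a group-12 element; Zn(II) is therefore d¹⁰. A d¹⁰ ion has no crystal-field stabilisation preference between square planar and tetrahedral, so four ligands adopt the sterically favoured tetrahedral geometry. → tetrahedral.
For [Pd(PMe3)(PPh3)3]^2+: Trimethylphosphine is neutral; triphenylphosphine is neutral; balancing the +2 overall charge requires Pd(II). Group 10 minus oxidation state 2 gives a d⁸ configuration. A 4d d⁸ ion has a large crystal-field splitting; square planar leaves the high-energy d_{x²−y²} orbital empty and maximises CFSE. → square planar.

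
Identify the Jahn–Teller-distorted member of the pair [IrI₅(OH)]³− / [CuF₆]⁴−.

[CuF₆]⁴−

[IrI₅(OH)]³−: Ligand charges: each iodide is −1; each hydroxide is −1. With an overall charge of −3 the iridium centre must be in the +3 oxidation state. Iridium is a group-9 element; Ir(III) is therefore d⁶. A 5d ion has a large Δₒ and is invariably low-spin. The d⁶ configuration leaves the e_g set evenly filled (or empty) — no strong Jahn–Teller driving force.
[CuF₆]⁴−: Each fluoride is −1; balancing the −4 overall charge requires Cu(II). Group 11 minus oxidation state 2 gives a d⁹ configuration. The t₂g⁶e_g³ configuration has an unevenly filled e_g set; the Jahn–Teller theorem predicts a tetragonal distortion (typically axial elongation) to lift the degeneracy.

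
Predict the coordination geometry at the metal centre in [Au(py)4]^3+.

Pyridine is neutral; balancing the +3 overall charge requires Au(III).
Gold is a group-11 element; Au(III) is therefore d⁸.
With 4 monodentate ligands the coordination number is 4.
A 5d d⁸ ion has a large crystal-field splitting; square planar leaves the high-energy d_{x²−y²} orbital empty and maximises CFSE.

square planar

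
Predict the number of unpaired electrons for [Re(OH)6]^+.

0

Each hydroxide is −1; balancing the +1 overall charge requires Re(VII).
Group 7 minus oxidation state 7 gives a d⁰ configuration.
In an octahedral field the d⁰ configuration is t₂g⁰e_g⁰, giving 0 unpaired electrons.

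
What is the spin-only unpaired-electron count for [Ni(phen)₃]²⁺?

2

1,10-phenanthroline is neutral; balancing the +2 overall charge requires Ni(II).
Group 10 minus oxidation state 2 gives a d⁸ configuration.
Counting donor atoms: 3×1,10-phenanthroline (bidentate) → 6 donors. Coordination number = 6.
In an octahedral field the d⁸ configuration is t₂g⁶e_g² (only one arrangement possible), giving 2 unpaired electrons.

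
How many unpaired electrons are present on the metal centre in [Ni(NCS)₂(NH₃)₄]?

2

Ligand charges: each isothiocyanate is −1; ammonia is neutral. With an overall charge of 0 the nickel centre must be in the +2 oxidation state.
Ni sits in group 10, so the d-electron count is 10 − 2 = 8.
In an octahedral field the d⁸ configuration is t₂g⁶e_g² (only one arrangement possible), giving 2 unpaired electrons.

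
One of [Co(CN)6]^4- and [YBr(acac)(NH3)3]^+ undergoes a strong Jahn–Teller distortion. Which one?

[Co(CN)6]^4-

[Co(CN)6]^4-: Ligand charges: each cyanide is −1. With an overall charge of −4 the cobalt centre must be in the +2 oxidation state. Cobalt is a group-9 element; Co(II) is therefore d⁷. Cyanide is a strong-field ligand (high in the spectrochemical series) for a first-row metal, so the complex is low-spin. The t₂g⁶e_g¹ (low-spin) configuration has an unevenly filled e_g set; the Jahn–Teller theorem predicts a tetragonal distortion (typically axial elongation) to lift the degeneracy.
[YBr(acac)(NH3)3]^+: Each bromide is −1; each acetylacetonate is −1; ammonia is neutral; balancing the +1 overall charge requires Y(III). Y sits in group 3, so the d-electron count is 3 − 3 = 0. The d⁰ configuration leaves the e_g set evenly filled (or empty) — no strong Jahn–Teller driving force.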